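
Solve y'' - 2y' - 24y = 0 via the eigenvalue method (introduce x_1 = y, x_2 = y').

Let x_1 = y, x_2 = y'. Then x_1' = x_2 and x_2' = 24x_1 + 2x_2.
A = [[0,1],[24,2]]; det(A-λI) = λ^2 - 2λ - 24.
Eigenvalues λ = 6, -4 with eigenvectors (1,6), (1,-4).

y(t) = C_1e^(6t) + C_2e^(-4t)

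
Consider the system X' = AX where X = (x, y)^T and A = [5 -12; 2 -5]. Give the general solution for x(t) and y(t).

Coefficient matrix A = [[5, -12], [2, -5]].
Characteristic polynomial det(A - λI) = λ^2 - 1 = 0.
Eigenvalues λ = 1, -1.
For λ=1: (A-λI) row 1 is [4, -12], so an eigenvector is (3, 1).
For λ=-1: (A-λI) row 1 is [6, -12], so an eigenvector is (2, 1).
General solution: C_1e^(t)(3,1) + C_2e^(-t)(2,1).

x(t) = 3C_1e^(t) + 2C_2e^(-t), y(t) = C_1e^(t) + C_2e^(-t)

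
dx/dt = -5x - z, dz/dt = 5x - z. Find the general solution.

Coefficient matrix A = [[-5, -1], [5, -1]].
Characteristic polynomial det(A - λI) = λ^2 + 6λ + 10 = 0.
Eigenvalues λ = -3 ± i (complex conjugate pair).
For λ=-3+i: an eigenvector is (0,-1) - i(1,-2) = (0 - i, -1 + 2i).
A real fundamental pair from Re and Im of e^((-3+i)t)v: X_1 = e^(-3t)(cos(t)·(0,-1) + sin(t)·(1,-2)), X_2 = e^(-3t)(sin(t)·(0,-1) - cos(t)·(1,-2)).
General solution: c_1X_1 + c_2X_2.

x(t) = c_1e^(-3t)sin(t) - c_2e^(-3t)cos(t), z(t) = -2c_1e^(-3t)sin(t) - c_1e^(-3t)cos(t) - c_2e^(-3t)sin(t) + 2c_2e^(-3t)cos(t)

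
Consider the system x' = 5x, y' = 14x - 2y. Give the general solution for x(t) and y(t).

Coefficient matrix A = [[5, 0], [14, -2]].
Characteristic polynomial det(A - λI) = λ^2 - 3λ - 10 = 0.
Eigenvalues λ = -2, 5.
For λ=-2: (A-λI) row 1 is [7, 0], so an eigenvector is (0, 1).
For λ=5: (A-λI) row 2 is [14, -7], so an eigenvector is (-1, -2).
General solution: c_1e^(-2t)(0,1) + c_2e^(5t)(-1,-2).

x(t) = -c_2e^(5t), y(t) = c_1e^(-2t) - 2c_2e^(5t)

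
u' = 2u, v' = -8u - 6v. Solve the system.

u(t) = K_2e^(2t), v(t) = -K_1e^(-6t) - K_2e^(2t)

Coefficient matrix A = [[2, 0], [-8, -6]].
Characteristic polynomial det(A - λI) = λ^2 + 4λ - 12 = 0.
Eigenvalues λ = -6, 2.
For λ=-6: (A-λI) row 1 is [8, 0], so an eigenvector is (0, -1).
For λ=2: (A-λI) row 2 is [-8, -8], so an eigenvector is (1, -1).
General solution: K_1e^(-6t)(0,-1) + K_2e^(2t)(1,-1).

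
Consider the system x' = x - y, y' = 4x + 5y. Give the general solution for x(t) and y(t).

x(t) = -K_1e^(3t) - K_2te^(3t) + 2K_2e^(3t), y(t) = 2K_1e^(3t) + 2K_2te^(3t) - 3K_2e^(3t)

Coefficient matrix A = [[1, -1], [4, 5]].
Characteristic polynomial det(A - λI) = λ^2 - 6λ + 9 = 0.
Single eigenvalue λ = 3 with algebraic multiplicity 2.
Eigenvector v = (-1,2); generalized eigenvector w with (A-λI)w=v is (2,-3).
General solution: e^(3t)[K_1·v + K_2·(t·v + w)].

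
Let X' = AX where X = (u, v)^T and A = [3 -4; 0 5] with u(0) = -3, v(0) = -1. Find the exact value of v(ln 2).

A = [[3,-4],[0,5]]; eigenvalues λ = 3, 5.
Eigenvectors: (1,0) for λ=3, (-2,1) for λ=5.
From the initial condition, c_1 = -5, c_2 = -1.
v(ln 2) = (-5)(2^3)(0) + (-1)(2^5)(1) = -32.

-32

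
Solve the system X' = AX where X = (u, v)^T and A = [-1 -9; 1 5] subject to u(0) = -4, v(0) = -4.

Coefficient matrix A = [[-1, -9], [1, 5]].
Characteristic polynomial det(A - λI) = λ^2 - 4λ + 4 = 0.
Single eigenvalue λ = 2 with algebraic multiplicity 2.
Eigenvector v = (3,-1); generalized eigenvector w with (A-λI)w=v is (-1,0).
General solution: e^(2t)[c_1·v + c_2·(t·v + w)].
Applying u(0)=-4, v(0)=-4 gives c_1=4, c_2=16.

u(t) = 48te^(2t) - 4e^(2t), v(t) = -16te^(2t) - 4e^(2t)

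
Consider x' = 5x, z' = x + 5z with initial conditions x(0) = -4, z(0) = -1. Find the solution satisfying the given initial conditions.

x(t) = -4e^(5t), z(t) = -4te^(5t) - e^(5t)

Coefficient matrix A = [[5, 0], [1, 5]].
Characteristic polynomial det(A - λI) = λ^2 - 10λ + 25 = 0.
Single eigenvalue λ = 5 with algebraic multiplicity 2.
Eigenvector v = (0,1); generalized eigenvector w with (A-λI)w=v is (1,3).
General solution: e^(5t)[c_1·v + c_2·(t·v + w)].
Applying x(0)=-4, z(0)=-1 gives c_1=11, c_2=-4.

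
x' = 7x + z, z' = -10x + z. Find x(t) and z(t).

Coefficient matrix A = [[7, 1], [-10, 1]].
Characteristic polynomial det(A - λI) = λ^2 - 8λ + 17 = 0.
Eigenvalues λ = 4 ± i (complex conjugate pair).
For λ=4+i: an eigenvector is (1,-3) - i(0,-1) = (1, -3 + i).
A real fundamental pair from Re and Im of e^((4+i)t)v: X_1 = e^(4t)(cos(t)·(1,-3) + sin(t)·(0,-1)), X_2 = e^(4t)(sin(t)·(1,-3) - cos(t)·(0,-1)).
General solution: c_1X_1 + c_2X_2.

x(t) = c_1e^(4t)cos(t) + c_2e^(4t)sin(t), z(t) = -c_1e^(4t)sin(t) - 3c_1e^(4t)cos(t) - 3c_2e^(4t)sin(t) + c_2e^(4t)cos(t)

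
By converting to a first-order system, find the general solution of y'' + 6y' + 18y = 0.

y(t) = c_1e^(-3t)cos(3t) + c_2e^(-3t)sin(3t)

Let x_1 = y, x_2 = y'. Then x_1' = x_2 and x_2' = -18x_1 - 6x_2.
A = [[0,1],[-18,-6]]; det(A-λI) = λ^2 + 6λ + 18.
Eigenvalues λ = -3 ± 3i.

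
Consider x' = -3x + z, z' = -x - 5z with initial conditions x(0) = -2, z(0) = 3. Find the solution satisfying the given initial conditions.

x(t) = te^(-4t) - 2e^(-4t), z(t) = -te^(-4t) + 3e^(-4t)

Coefficient matrix A = [[-3, 1], [-1, -5]].
Characteristic polynomial det(A - λI) = λ^2 + 8λ + 16 = 0.
Single eigenvalue λ = -4 with algebraic multiplicity 2.
Eigenvector v = (-1,1); generalized eigenvector w with (A-λI)w=v is (1,-2).
General solution: e^(-4t)[K_1·v + K_2·(t·v + w)].
Applying x(0)=-2, z(0)=3 gives K_1=1, K_2=-1.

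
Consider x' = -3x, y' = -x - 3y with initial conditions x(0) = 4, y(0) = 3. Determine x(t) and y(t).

Coefficient matrix A = [[-3, 0], [-1, -3]].
Characteristic polynomial det(A - λI) = λ^2 + 6λ + 9 = 0.
Single eigenvalue λ = -3 with algebraic multiplicity 2.
Eigenvector v = (0,1); generalized eigenvector w with (A-λI)w=v is (-1,-2).
General solution: e^(-3t)[K_1·v + K_2·(t·v + w)].
Applying x(0)=4, y(0)=3 gives K_1=-5, K_2=-4.

x(t) = 4e^(-3t), y(t) = -4te^(-3t) + 3e^(-3t)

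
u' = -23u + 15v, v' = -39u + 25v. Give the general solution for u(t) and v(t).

Coefficient matrix A = [[-23, 15], [-39, 25]].
Characteristic polynomial det(A - λI) = λ^2 - 2λ + 10 = 0.
Eigenvalues λ = 1 ± 3i (complex conjugate pair).
For λ=1+3i: an eigenvector is (-1,-2) - i(-2,-3) = (-1 + 2i, -2 + 3i).
A real fundamental pair from Re and Im of e^((1+3i)t)v: X_1 = e^(t)(cos(3t)·(-1,-2) + sin(3t)·(-2,-3)), X_2 = e^(t)(sin(3t)·(-1,-2) - cos(3t)·(-2,-3)).
General solution: c_1X_1 + c_2X_2.

u(t) = -2c_1e^(t)sin(3t) - c_1e^(t)cos(3t) - c_2e^(t)sin(3t) + 2c_2e^(t)cos(3t), v(t) = -3c_1e^(t)sin(3t) - 2c_1e^(t)cos(3t) - 2c_2e^(t)sin(3t) + 3c_2e^(t)cos(3t)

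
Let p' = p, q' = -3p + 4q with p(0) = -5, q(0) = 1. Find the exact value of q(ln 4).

1516

A = [[1,0],[-3,4]]; eigenvalues λ = 4, 1.
Eigenvectors: (0,-1) for λ=4, (1,1) for λ=1.
From the initial condition, c_1 = -6, c_2 = -5.
q(ln 4) = (-6)(4^4)(-1) + (-5)(4^1)(1) = 1516.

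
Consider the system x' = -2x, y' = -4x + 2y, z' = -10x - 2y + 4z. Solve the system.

x(t) = c_1e^(-2t), y(t) = c_1e^(-2t) + c_2e^(2t), z(t) = 2c_1e^(-2t) + c_2e^(2t) + c_3e^(4t)

Coefficient matrix A = [[-2, 0, 0], [-4, 2, 0], [-10, -2, 4]].
det(A - λI) = 0 gives eigenvalues λ = -2, 2, 4.
For λ=-2: eigenvector (1,1,2).
For λ=2: eigenvector (0,1,1).
For λ=4: eigenvector (0,0,1).
General solution: c_1e^(-2t)(1,1,2) + c_2e^(2t)(0,1,1) + c_3e^(4t)(0,0,1).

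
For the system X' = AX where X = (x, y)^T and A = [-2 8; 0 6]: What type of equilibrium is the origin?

A = [[-2,8],[0,6]]; det(A-λI) = λ^2 - 4λ - 12.
λ = -2, 6: opposite signs.

saddle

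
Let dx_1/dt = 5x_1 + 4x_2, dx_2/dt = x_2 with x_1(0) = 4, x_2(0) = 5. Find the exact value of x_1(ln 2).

278

A = [[5,4],[0,1]]; eigenvalues λ = 1, 5.
Eigenvectors: (1,-1) for λ=1, (1,0) for λ=5.
From the initial condition, c_1 = -5, c_2 = 9.
x_1(ln 2) = (-5)(2^1)(1) + (9)(2^5)(1) = 278.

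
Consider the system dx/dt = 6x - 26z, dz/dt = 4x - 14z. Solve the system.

Coefficient matrix A = [[6, -26], [4, -14]].
Characteristic polynomial det(A - λI) = λ^2 + 8λ + 20 = 0.
Eigenvalues λ = -4 ± 2i (complex conjugate pair).
For λ=-4+2i: an eigenvector is (2,1) - i(-3,-1) = (2 + 3i, 1 + i).
A real fundamental pair from Re and Im of e^((-4+2i)t)v: X_1 = e^(-4t)(cos(2t)·(2,1) + sin(2t)·(-3,-1)), X_2 = e^(-4t)(sin(2t)·(2,1) - cos(2t)·(-3,-1)).
General solution: K_1X_1 + K_2X_2.

x(t) = -3K_1e^(-4t)sin(2t) + 2K_1e^(-4t)cos(2t) + 2K_2e^(-4t)sin(2t) + 3K_2e^(-4t)cos(2t), z(t) = -K_1e^(-4t)sin(2t) + K_1e^(-4t)cos(2t) + K_2e^(-4t)sin(2t) + K_2e^(-4t)cos(2t)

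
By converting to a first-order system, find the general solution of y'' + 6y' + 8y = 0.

y(t) = K_1e^(-4t) + K_2e^(-2t)

Let x_1 = y, x_2 = y'. Then x_1' = x_2 and x_2' = -8x_1 - 6x_2.
A = [[0,1],[-8,-6]]; det(A-λI) = λ^2 + 6λ + 8.
Eigenvalues λ = -4, -2 with eigenvectors (1,-4), (1,-2).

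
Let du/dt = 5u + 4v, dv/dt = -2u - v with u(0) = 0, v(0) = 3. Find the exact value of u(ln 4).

A = [[5,4],[-2,-1]]; eigenvalues λ = 1, 3.
Eigenvectors: (-1,1) for λ=1, (-2,1) for λ=3.
From the initial condition, c_1 = 6, c_2 = -3.
u(ln 4) = (6)(4^1)(-1) + (-3)(4^3)(-2) = 360.

360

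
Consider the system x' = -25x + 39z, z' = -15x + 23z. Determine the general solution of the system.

Coefficient matrix A = [[-25, 39], [-15, 23]].
Characteristic polynomial det(A - λI) = λ^2 + 2λ + 10 = 0.
Eigenvalues λ = -1 ± 3i (complex conjugate pair).
For λ=-1+3i: an eigenvector is (2,1) - i(-3,-2) = (2 + 3i, 1 + 2i).
A real fundamental pair from Re and Im of e^((-1+3i)t)v: X_1 = e^(-t)(cos(3t)·(2,1) + sin(3t)·(-3,-2)), X_2 = e^(-t)(sin(3t)·(2,1) - cos(3t)·(-3,-2)).
General solution: K_1X_1 + K_2X_2.

x(t) = -3K_1e^(-t)sin(3t) + 2K_1e^(-t)cos(3t) + 2K_2e^(-t)sin(3t) + 3K_2e^(-t)cos(3t), z(t) = -2K_1e^(-t)sin(3t) + K_1e^(-t)cos(3t) + K_2e^(-t)sin(3t) + 2K_2e^(-t)cos(3t)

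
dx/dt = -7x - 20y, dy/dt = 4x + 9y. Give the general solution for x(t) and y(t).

x(t) = 2C_1e^(t)sin(4t) - C_1e^(t)cos(4t) - C_2e^(t)sin(4t) - 2C_2e^(t)cos(4t), y(t) = -C_1e^(t)sin(4t) + C_2e^(t)cos(4t)

Coefficient matrix A = [[-7, -20], [4, 9]].
Characteristic polynomial det(A - λI) = λ^2 - 2λ + 17 = 0.
Eigenvalues λ = 1 ± 4i (complex conjugate pair).
For λ=1+4i: an eigenvector is (-1,0) - i(2,-1) = (-1 - 2i, 0 + i).
A real fundamental pair from Re and Im of e^((1+4i)t)v: X_1 = e^(t)(cos(4t)·(-1,0) + sin(4t)·(2,-1)), X_2 = e^(t)(sin(4t)·(-1,0) - cos(4t)·(2,-1)).
General solution: C_1X_1 + C_2X_2.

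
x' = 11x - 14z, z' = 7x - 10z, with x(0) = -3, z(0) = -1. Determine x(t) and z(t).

Coefficient matrix A = [[11, -14], [7, -10]].
Characteristic polynomial det(A - λI) = λ^2 - λ - 12 = 0.
Eigenvalues λ = 4, -3.
For λ=4: (A-λI) row 1 is [7, -14], so an eigenvector is (2, 1).
For λ=-3: (A-λI) row 1 is [14, -14], so an eigenvector is (1, 1).
General solution: C_1e^(4t)(2,1) + C_2e^(-3t)(1,1).
Applying x(0)=-3, z(0)=-1 gives C_1=-2, C_2=1.

x(t) = -4e^(4t) + e^(-3t), z(t) = -2e^(4t) + e^(-3t)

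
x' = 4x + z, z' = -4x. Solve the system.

x(t) = c_1e^(2t) + c_2te^(2t) + c_2e^(2t), z(t) = -2c_1e^(2t) - 2c_2te^(2t) - c_2e^(2t)

Coefficient matrix A = [[4, 1], [-4, 0]].
Characteristic polynomial det(A - λI) = λ^2 - 4λ + 4 = 0.
Single eigenvalue λ = 2 with algebraic multiplicity 2.
Eigenvector v = (1,-2); generalized eigenvector w with (A-λI)w=v is (1,-1).
General solution: e^(2t)[c_1·v + c_2·(t·v + w)].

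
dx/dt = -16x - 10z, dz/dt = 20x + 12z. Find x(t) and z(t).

x(t) = 2C_1e^(-2t)sin(2t) - C_1e^(-2t)cos(2t) - C_2e^(-2t)sin(2t) - 2C_2e^(-2t)cos(2t), z(t) = -3C_1e^(-2t)sin(2t) + C_1e^(-2t)cos(2t) + C_2e^(-2t)sin(2t) + 3C_2e^(-2t)cos(2t)

Coefficient matrix A = [[-16, -10], [20, 12]].
Characteristic polynomial det(A - λI) = λ^2 + 4λ + 8 = 0.
Eigenvalues λ = -2 ± 2i (complex conjugate pair).
For λ=-2+2i: an eigenvector is (-1,1) - i(2,-3) = (-1 - 2i, 1 + 3i).
A real fundamental pair from Re and Im of e^((-2+2i)t)v: X_1 = e^(-2t)(cos(2t)·(-1,1) + sin(2t)·(2,-3)), X_2 = e^(-2t)(sin(2t)·(-1,1) - cos(2t)·(2,-3)).
General solution: C_1X_1 + C_2X_2.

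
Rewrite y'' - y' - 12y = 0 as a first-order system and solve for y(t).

Let x_1 = y, x_2 = y'. Then x_1' = x_2 and x_2' = 12x_1 + x_2.
A = [[0,1],[12,1]]; det(A-λI) = λ^2 - λ - 12.
Eigenvalues λ = 4, -3 with eigenvectors (1,4), (1,-3).

y(t) = c_1e^(4t) + c_2e^(-3t)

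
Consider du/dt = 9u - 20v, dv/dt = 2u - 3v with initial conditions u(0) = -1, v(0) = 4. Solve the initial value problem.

Coefficient matrix A = [[9, -20], [2, -3]].
Characteristic polynomial det(A - λI) = λ^2 - 6λ + 13 = 0.
Eigenvalues λ = 3 ± 2i (complex conjugate pair).
For λ=3+2i: an eigenvector is (1,0) - i(3,1) = (1 - 3i, 0 - i).
A real fundamental pair from Re and Im of e^((3+2i)t)v: X_1 = e^(3t)(cos(2t)·(1,0) + sin(2t)·(3,1)), X_2 = e^(3t)(sin(2t)·(1,0) - cos(2t)·(3,1)).
General solution: C_1X_1 + C_2X_2.
Applying u(0)=-1, v(0)=4 gives C_1=-13, C_2=-4.

u(t) = -43e^(3t)sin(2t) - e^(3t)cos(2t), v(t) = -13e^(3t)sin(2t) + 4e^(3t)cos(2t)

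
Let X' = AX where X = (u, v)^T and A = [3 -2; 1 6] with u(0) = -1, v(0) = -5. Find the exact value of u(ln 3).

1701

A = [[3,-2],[1,6]]; eigenvalues λ = 5, 4.
Eigenvectors: (1,-1) for λ=5, (-2,1) for λ=4.
From the initial condition, c_1 = 11, c_2 = 6.
u(ln 3) = (11)(3^5)(1) + (6)(3^4)(-2) = 1701.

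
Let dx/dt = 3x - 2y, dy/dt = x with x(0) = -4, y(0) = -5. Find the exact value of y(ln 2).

A = [[3,-2],[1,0]]; eigenvalues λ = 1, 2.
Eigenvectors: (-1,-1) for λ=1, (2,1) for λ=2.
From the initial condition, c_1 = 6, c_2 = 1.
y(ln 2) = (6)(2^1)(-1) + (1)(2^2)(1) = -8.

-8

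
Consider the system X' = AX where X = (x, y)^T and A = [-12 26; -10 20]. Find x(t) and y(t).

x(t) = -3C_1e^(4t)sin(2t) + 2C_1e^(4t)cos(2t) + 2C_2e^(4t)sin(2t) + 3C_2e^(4t)cos(2t), y(t) = -2C_1e^(4t)sin(2t) + C_1e^(4t)cos(2t) + C_2e^(4t)sin(2t) + 2C_2e^(4t)cos(2t)

Coefficient matrix A = [[-12, 26], [-10, 20]].
Characteristic polynomial det(A - λI) = λ^2 - 8λ + 20 = 0.
Eigenvalues λ = 4 ± 2i (complex conjugate pair).
For λ=4+2i: an eigenvector is (2,1) - i(-3,-2) = (2 + 3i, 1 + 2i).
A real fundamental pair from Re and Im of e^((4+2i)t)v: X_1 = e^(4t)(cos(2t)·(2,1) + sin(2t)·(-3,-2)), X_2 = e^(4t)(sin(2t)·(2,1) - cos(2t)·(-3,-2)).
General solution: C_1X_1 + C_2X_2.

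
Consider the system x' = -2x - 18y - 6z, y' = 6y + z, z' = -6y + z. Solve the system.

x(t) = K_2e^(-2t) + K_3e^(4t), y(t) = -K_1e^(3t) - K_3e^(4t), z(t) = 3K_1e^(3t) + 2K_3e^(4t)

Coefficient matrix A = [[-2, -18, -6], [0, 6, 1], [0, -6, 1]].
det(A - λI) = 0 gives eigenvalues λ = 3, -2, 4.
For λ=3: eigenvector (0,-1,3).
For λ=-2: eigenvector (1,0,0).
For λ=4: eigenvector (1,-1,2).
General solution: K_1e^(3t)(0,-1,3) + K_2e^(-2t)(1,0,0) + K_3e^(4t)(1,-1,2).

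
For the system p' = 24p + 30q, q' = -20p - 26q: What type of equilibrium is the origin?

saddle

A = [[24,30],[-20,-26]]; det(A-λI) = λ^2 + 2λ - 24.
λ = 4, -6: opposite signs.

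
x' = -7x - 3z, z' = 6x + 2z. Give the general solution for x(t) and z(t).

x(t) = -C_1e^(-t) + C_2e^(-4t), z(t) = 2C_1e^(-t) - C_2e^(-4t)

Coefficient matrix A = [[-7, -3], [6, 2]].
Characteristic polynomial det(A - λI) = λ^2 + 5λ + 4 = 0.
Eigenvalues λ = -1, -4.
For λ=-1: (A-λI) row 1 is [-6, -3], so an eigenvector is (-1, 2).
For λ=-4: (A-λI) row 1 is [-3, -3], so an eigenvector is (1, -1).
General solution: C_1e^(-t)(-1,2) + C_2e^(-4t)(1,-1).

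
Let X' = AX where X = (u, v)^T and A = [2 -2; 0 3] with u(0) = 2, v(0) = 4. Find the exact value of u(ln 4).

A = [[2,-2],[0,3]]; eigenvalues λ = 2, 3.
Eigenvectors: (-1,0) for λ=2, (-2,1) for λ=3.
From the initial condition, c_1 = -10, c_2 = 4.
u(ln 4) = (-10)(4^2)(-1) + (4)(4^3)(-2) = -352.

-352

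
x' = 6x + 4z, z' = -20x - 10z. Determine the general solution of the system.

x(t) = -c_1e^(-2t)sin(4t) + c_2e^(-2t)cos(4t), z(t) = 2c_1e^(-2t)sin(4t) - c_1e^(-2t)cos(4t) - c_2e^(-2t)sin(4t) - 2c_2e^(-2t)cos(4t)

Coefficient matrix A = [[6, 4], [-20, -10]].
Characteristic polynomial det(A - λI) = λ^2 + 4λ + 20 = 0.
Eigenvalues λ = -2 ± 4i (complex conjugate pair).
For λ=-2+4i: an eigenvector is (0,-1) - i(-1,2) = (0 + i, -1 - 2i).
A real fundamental pair from Re and Im of e^((-2+4i)t)v: X_1 = e^(-2t)(cos(4t)·(0,-1) + sin(4t)·(-1,2)), X_2 = e^(-2t)(sin(4t)·(0,-1) - cos(4t)·(-1,2)).
General solution: c_1X_1 + c_2X_2.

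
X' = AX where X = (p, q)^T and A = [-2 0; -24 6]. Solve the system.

Coefficient matrix A = [[-2, 0], [-24, 6]].
Characteristic polynomial det(A - λI) = λ^2 - 4λ - 12 = 0.
Eigenvalues λ = -2, 6.
For λ=-2: (A-λI) row 2 is [-24, 8], so an eigenvector is (-1, -3).
For λ=6: (A-λI) row 1 is [-8, 0], so an eigenvector is (0, 1).
General solution: c_1e^(-2t)(-1,-3) + c_2e^(6t)(0,1).

p(t) = -c_1e^(-2t), q(t) = -3c_1e^(-2t) + c_2e^(6t)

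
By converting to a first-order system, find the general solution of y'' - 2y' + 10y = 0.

y(t) = c_1e^(t)cos(3t) + c_2e^(t)sin(3t)

Let x_1 = y, x_2 = y'. Then x_1' = x_2 and x_2' = -10x_1 + 2x_2.
A = [[0,1],[-10,2]]; det(A-λI) = λ^2 - 2λ + 10.
Eigenvalues λ = 1 ± 3i.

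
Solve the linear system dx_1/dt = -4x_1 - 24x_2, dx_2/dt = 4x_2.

Coefficient matrix A = [[-4, -24], [0, 4]].
Characteristic polynomial det(A - λI) = λ^2 - 16 = 0.
Eigenvalues λ = -4, 4.
For λ=-4: (A-λI) row 1 is [0, -24], so an eigenvector is (-1, 0).
For λ=4: (A-λI) row 1 is [-8, -24], so an eigenvector is (3, -1).
General solution: K_1e^(-4t)(-1,0) + K_2e^(4t)(3,-1).

x_1(t) = -K_1e^(-4t) + 3K_2e^(4t), x_2(t) = -K_2e^(4t)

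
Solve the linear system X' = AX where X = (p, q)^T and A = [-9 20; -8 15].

p(t) = 2C_1e^(3t)sin(4t) + C_1e^(3t)cos(4t) + C_2e^(3t)sin(4t) - 2C_2e^(3t)cos(4t), q(t) = C_1e^(3t)sin(4t) + C_1e^(3t)cos(4t) + C_2e^(3t)sin(4t) - C_2e^(3t)cos(4t)

Coefficient matrix A = [[-9, 20], [-8, 15]].
Characteristic polynomial det(A - λI) = λ^2 - 6λ + 25 = 0.
Eigenvalues λ = 3 ± 4i (complex conjugate pair).
For λ=3+4i: an eigenvector is (1,1) - i(2,1) = (1 - 2i, 1 - i).
A real fundamental pair from Re and Im of e^((3+4i)t)v: X_1 = e^(3t)(cos(4t)·(1,1) + sin(4t)·(2,1)), X_2 = e^(3t)(sin(4t)·(1,1) - cos(4t)·(2,1)).
General solution: C_1X_1 + C_2X_2.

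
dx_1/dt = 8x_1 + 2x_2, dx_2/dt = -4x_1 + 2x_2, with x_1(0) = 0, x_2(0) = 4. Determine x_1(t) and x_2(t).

Coefficient matrix A = [[8, 2], [-4, 2]].
Characteristic polynomial det(A - λI) = λ^2 - 10λ + 24 = 0.
Eigenvalues λ = 6, 4.
For λ=6: (A-λI) row 1 is [2, 2], so an eigenvector is (-1, 1).
For λ=4: (A-λI) row 1 is [4, 2], so an eigenvector is (-1, 2).
General solution: K_1e^(6t)(-1,1) + K_2e^(4t)(-1,2).
Applying x_1(0)=0, x_2(0)=4 gives K_1=-4, K_2=4.

x_1(t) = 4e^(6t) - 4e^(4t), x_2(t) = -4e^(6t) + 8e^(4t)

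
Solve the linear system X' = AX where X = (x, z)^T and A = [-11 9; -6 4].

x(t) = K_1e^(-2t) - 3K_2e^(-5t), z(t) = K_1e^(-2t) - 2K_2e^(-5t)

Coefficient matrix A = [[-11, 9], [-6, 4]].
Characteristic polynomial det(A - λI) = λ^2 + 7λ + 10 = 0.
Eigenvalues λ = -2, -5.
For λ=-2: (A-λI) row 1 is [-9, 9], so an eigenvector is (1, 1).
For λ=-5: (A-λI) row 1 is [-6, 9], so an eigenvector is (-3, -2).
General solution: K_1e^(-2t)(1,1) + K_2e^(-5t)(-3,-2).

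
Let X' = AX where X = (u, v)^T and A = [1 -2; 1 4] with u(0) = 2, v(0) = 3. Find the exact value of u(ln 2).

-24

A = [[1,-2],[1,4]]; eigenvalues λ = 2, 3.
Eigenvectors: (2,-1) for λ=2, (-1,1) for λ=3.
From the initial condition, c_1 = 5, c_2 = 8.
u(ln 2) = (5)(2^2)(2) + (8)(2^3)(-1) = -24.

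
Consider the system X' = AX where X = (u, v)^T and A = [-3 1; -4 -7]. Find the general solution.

u(t) = C_1e^(-5t) + C_2te^(-5t) - C_2e^(-5t), v(t) = -2C_1e^(-5t) - 2C_2te^(-5t) + 3C_2e^(-5t)

Coefficient matrix A = [[-3, 1], [-4, -7]].
Characteristic polynomial det(A - λI) = λ^2 + 10λ + 25 = 0.
Single eigenvalue λ = -5 with algebraic multiplicity 2.
Eigenvector v = (1,-2); generalized eigenvector w with (A-λI)w=v is (-1,3).
General solution: e^(-5t)[C_1·v + C_2·(t·v + w)].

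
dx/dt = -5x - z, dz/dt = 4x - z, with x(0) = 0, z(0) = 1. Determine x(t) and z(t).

x(t) = -te^(-3t), z(t) = 2te^(-3t) + e^(-3t)

Coefficient matrix A = [[-5, -1], [4, -1]].
Characteristic polynomial det(A - λI) = λ^2 + 6λ + 9 = 0.
Single eigenvalue λ = -3 with algebraic multiplicity 2.
Eigenvector v = (-1,2); generalized eigenvector w with (A-λI)w=v is (0,1).
General solution: e^(-3t)[c_1·v + c_2·(t·v + w)].
Applying x(0)=0, z(0)=1 gives c_1=0, c_2=1.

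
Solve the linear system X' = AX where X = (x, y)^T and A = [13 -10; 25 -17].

Coefficient matrix A = [[13, -10], [25, -17]].
Characteristic polynomial det(A - λI) = λ^2 + 4λ + 29 = 0.
Eigenvalues λ = -2 ± 5i (complex conjugate pair).
For λ=-2+5i: an eigenvector is (1,2) - i(-1,-1) = (1 + i, 2 + i).
A real fundamental pair from Re and Im of e^((-2+5i)t)v: X_1 = e^(-2t)(cos(5t)·(1,2) + sin(5t)·(-1,-1)), X_2 = e^(-2t)(sin(5t)·(1,2) - cos(5t)·(-1,-1)).
General solution: K_1X_1 + K_2X_2.

x(t) = -K_1e^(-2t)sin(5t) + K_1e^(-2t)cos(5t) + K_2e^(-2t)sin(5t) + K_2e^(-2t)cos(5t), y(t) = -K_1e^(-2t)sin(5t) + 2K_1e^(-2t)cos(5t) + 2K_2e^(-2t)sin(5t) + K_2e^(-2t)cos(5t)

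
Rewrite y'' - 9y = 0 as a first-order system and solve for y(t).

y(t) = C_1e^(-3t) + C_2e^(3t)

Let x_1 = y, x_2 = y'. Then x_1' = x_2 and x_2' = 9x_1.
A = [[0,1],[9,0]]; det(A-λI) = λ^2 - 9.
Eigenvalues λ = -3, 3 with eigenvectors (1,-3), (1,3).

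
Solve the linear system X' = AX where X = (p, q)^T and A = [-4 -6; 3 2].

p(t) = -c_1e^(-t)sin(3t) - c_1e^(-t)cos(3t) - c_2e^(-t)sin(3t) + c_2e^(-t)cos(3t), q(t) = c_1e^(-t)cos(3t) + c_2e^(-t)sin(3t)

Coefficient matrix A = [[-4, -6], [3, 2]].
Characteristic polynomial det(A - λI) = λ^2 + 2λ + 10 = 0.
Eigenvalues λ = -1 ± 3i (complex conjugate pair).
For λ=-1+3i: an eigenvector is (-1,1) - i(-1,0) = (-1 + i, 1).
A real fundamental pair from Re and Im of e^((-1+3i)t)v: X_1 = e^(-t)(cos(3t)·(-1,1) + sin(3t)·(-1,0)), X_2 = e^(-t)(sin(3t)·(-1,1) - cos(3t)·(-1,0)).
General solution: c_1X_1 + c_2X_2.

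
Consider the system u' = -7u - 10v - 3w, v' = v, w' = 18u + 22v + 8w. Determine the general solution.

u(t) = -K_1e^(2t) - 2K_2e^(t) + K_3e^(-t), v(t) = K_2e^(t), w(t) = 3K_1e^(2t) + 2K_2e^(t) - 2K_3e^(-t)

Coefficient matrix A = [[-7, -10, -3], [0, 1, 0], [18, 22, 8]].
det(A - λI) = 0 gives eigenvalues λ = 2, 1, -1.
For λ=2: eigenvector (-1,0,3).
For λ=1: eigenvector (-2,1,2).
For λ=-1: eigenvector (1,0,-2).
General solution: K_1e^(2t)(-1,0,3) + K_2e^(t)(-2,1,2) + K_3e^(-t)(1,0,-2).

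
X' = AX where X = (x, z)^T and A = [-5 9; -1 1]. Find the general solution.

x(t) = -3C_1e^(-2t) - 3C_2te^(-2t) - 2C_2e^(-2t), z(t) = -C_1e^(-2t) - C_2te^(-2t) - C_2e^(-2t)

Coefficient matrix A = [[-5, 9], [-1, 1]].
Characteristic polynomial det(A - λI) = λ^2 + 4λ + 4 = 0.
Single eigenvalue λ = -2 with algebraic multiplicity 2.
Eigenvector v = (-3,-1); generalized eigenvector w with (A-λI)w=v is (-2,-1).
General solution: e^(-2t)[C_1·v + C_2·(t·v + w)].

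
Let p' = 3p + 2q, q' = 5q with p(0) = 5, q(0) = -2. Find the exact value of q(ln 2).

-64

A = [[3,2],[0,5]]; eigenvalues λ = 3, 5.
Eigenvectors: (-1,0) for λ=3, (1,1) for λ=5.
From the initial condition, c_1 = -7, c_2 = -2.
q(ln 2) = (-7)(2^3)(0) + (-2)(2^5)(1) = -64.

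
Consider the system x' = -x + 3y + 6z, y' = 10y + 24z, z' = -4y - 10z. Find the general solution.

Coefficient matrix A = [[-1, 3, 6], [0, 10, 24], [0, -4, -10]].
det(A - λI) = 0 gives eigenvalues λ = -2, 2, -1.
For λ=-2: eigenvector (0,-2,1).
For λ=2: eigenvector (1,3,-1).
For λ=-1: eigenvector (1,0,0).
General solution: K_1e^(-2t)(0,-2,1) + K_2e^(2t)(1,3,-1) + K_3e^(-t)(1,0,0).

x(t) = K_2e^(2t) + K_3e^(-t), y(t) = -2K_1e^(-2t) + 3K_2e^(2t), z(t) = K_1e^(-2t) - K_2e^(2t)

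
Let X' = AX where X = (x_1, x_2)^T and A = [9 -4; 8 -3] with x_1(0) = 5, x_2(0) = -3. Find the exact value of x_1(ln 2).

A = [[9,-4],[8,-3]]; eigenvalues λ = 5, 1.
Eigenvectors: (1,1) for λ=5, (-1,-2) for λ=1.
From the initial condition, c_1 = 13, c_2 = 8.
x_1(ln 2) = (13)(2^5)(1) + (8)(2^1)(-1) = 400.

400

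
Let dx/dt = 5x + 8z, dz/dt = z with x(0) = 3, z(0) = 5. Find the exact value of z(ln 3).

A = [[5,8],[0,1]]; eigenvalues λ = 1, 5.
Eigenvectors: (-2,1) for λ=1, (-1,0) for λ=5.
From the initial condition, c_1 = 5, c_2 = -13.
z(ln 3) = (5)(3^1)(1) + (-13)(3^5)(0) = 15.

15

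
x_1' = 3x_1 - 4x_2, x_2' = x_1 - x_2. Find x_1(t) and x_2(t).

x_1(t) = 2c_1e^(t) + 2c_2te^(t) + 3c_2e^(t), x_2(t) = c_1e^(t) + c_2te^(t) + c_2e^(t)

Coefficient matrix A = [[3, -4], [1, -1]].
Characteristic polynomial det(A - λI) = λ^2 - 2λ + 1 = 0.
Single eigenvalue λ = 1 with algebraic multiplicity 2.
Eigenvector v = (2,1); generalized eigenvector w with (A-λI)w=v is (3,1).
General solution: e^(t)[c_1·v + c_2·(t·v + w)].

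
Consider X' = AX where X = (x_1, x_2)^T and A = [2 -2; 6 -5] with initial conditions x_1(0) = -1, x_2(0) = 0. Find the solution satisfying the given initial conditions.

Coefficient matrix A = [[2, -2], [6, -5]].
Characteristic polynomial det(A - λI) = λ^2 + 3λ + 2 = 0.
Eigenvalues λ = -1, -2.
For λ=-1: (A-λI) row 1 is [3, -2], so an eigenvector is (-2, -3).
For λ=-2: (A-λI) row 1 is [4, -2], so an eigenvector is (-1, -2).
General solution: c_1e^(-t)(-2,-3) + c_2e^(-2t)(-1,-2).
Applying x_1(0)=-1, x_2(0)=0 gives c_1=2, c_2=-3.

x_1(t) = -4e^(-t) + 3e^(-2t), x_2(t) = -6e^(-t) + 6e^(-2t)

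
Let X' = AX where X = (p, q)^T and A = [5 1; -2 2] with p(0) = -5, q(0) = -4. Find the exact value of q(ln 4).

A = [[5,1],[-2,2]]; eigenvalues λ = 4, 3.
Eigenvectors: (1,-1) for λ=4, (1,-2) for λ=3.
From the initial condition, c_1 = -14, c_2 = 9.
q(ln 4) = (-14)(4^4)(-1) + (9)(4^3)(-2) = 2432.

2432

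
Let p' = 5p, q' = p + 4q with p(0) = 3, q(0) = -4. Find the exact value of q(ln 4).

1280

A = [[5,0],[1,4]]; eigenvalues λ = 4, 5.
Eigenvectors: (0,-1) for λ=4, (1,1) for λ=5.
From the initial condition, c_1 = 7, c_2 = 3.
q(ln 4) = (7)(4^4)(-1) + (3)(4^5)(1) = 1280.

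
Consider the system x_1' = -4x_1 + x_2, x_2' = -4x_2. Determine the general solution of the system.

Coefficient matrix A = [[-4, 1], [0, -4]].
Characteristic polynomial det(A - λI) = λ^2 + 8λ + 16 = 0.
Single eigenvalue λ = -4 with algebraic multiplicity 2.
Eigenvector v = (1,0); generalized eigenvector w with (A-λI)w=v is (-1,1).
General solution: e^(-4t)[c_1·v + c_2·(t·v + w)].

x_1(t) = c_1e^(-4t) + c_2te^(-4t) - c_2e^(-4t), x_2(t) = c_2e^(-4t)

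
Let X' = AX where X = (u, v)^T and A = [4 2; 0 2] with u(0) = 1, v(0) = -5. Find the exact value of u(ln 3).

A = [[4,2],[0,2]]; eigenvalues λ = 2, 4.
Eigenvectors: (-1,1) for λ=2, (-1,0) for λ=4.
From the initial condition, c_1 = -5, c_2 = 4.
u(ln 3) = (-5)(3^2)(-1) + (4)(3^4)(-1) = -279.

-279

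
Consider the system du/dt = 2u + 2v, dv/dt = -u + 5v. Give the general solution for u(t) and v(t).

u(t) = c_1e^(4t) + 2c_2e^(3t), v(t) = c_1e^(4t) + c_2e^(3t)

Coefficient matrix A = [[2, 2], [-1, 5]].
Characteristic polynomial det(A - λI) = λ^2 - 7λ + 12 = 0.
Eigenvalues λ = 4, 3.
For λ=4: (A-λI) row 1 is [-2, 2], so an eigenvector is (1, 1).
For λ=3: (A-λI) row 1 is [-1, 2], so an eigenvector is (2, 1).
General solution: c_1e^(4t)(1,1) + c_2e^(3t)(2,1).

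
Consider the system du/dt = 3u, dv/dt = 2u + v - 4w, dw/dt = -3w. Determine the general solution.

u(t) = K_1e^(3t), v(t) = K_1e^(3t) + K_2e^(-3t) + K_3e^(t), w(t) = K_2e^(-3t)

Coefficient matrix A = [[3, 0, 0], [2, 1, -4], [0, 0, -3]].
det(A - λI) = 0 gives eigenvalues λ = 3, -3, 1.
For λ=3: eigenvector (1,1,0).
For λ=-3: eigenvector (0,1,1).
For λ=1: eigenvector (0,1,0).
General solution: K_1e^(3t)(1,1,0) + K_2e^(-3t)(0,1,1) + K_3e^(t)(0,1,0).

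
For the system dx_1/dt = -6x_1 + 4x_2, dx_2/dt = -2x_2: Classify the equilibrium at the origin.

stable node

A = [[-6,4],[0,-2]]; det(A-λI) = λ^2 + 8λ + 12.
λ = -2, -6: both negative.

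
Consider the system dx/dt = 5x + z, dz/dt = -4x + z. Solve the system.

x(t) = C_1e^(3t) + C_2te^(3t) - C_2e^(3t), z(t) = -2C_1e^(3t) - 2C_2te^(3t) + 3C_2e^(3t)

Coefficient matrix A = [[5, 1], [-4, 1]].
Characteristic polynomial det(A - λI) = λ^2 - 6λ + 9 = 0.
Single eigenvalue λ = 3 with algebraic multiplicity 2.
Eigenvector v = (1,-2); generalized eigenvector w with (A-λI)w=v is (-1,3).
General solution: e^(3t)[C_1·v + C_2·(t·v + w)].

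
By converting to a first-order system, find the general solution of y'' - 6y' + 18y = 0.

Let x_1 = y, x_2 = y'. Then x_1' = x_2 and x_2' = -18x_1 + 6x_2.
A = [[0,1],[-18,6]]; det(A-λI) = λ^2 - 6λ + 18.
Eigenvalues λ = 3 ± 3i.

y(t) = K_1e^(3t)cos(3t) + K_2e^(3t)sin(3t)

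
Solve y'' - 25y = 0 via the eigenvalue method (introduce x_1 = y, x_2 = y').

y(t) = K_1e^(5t) + K_2e^(-5t)

Let x_1 = y, x_2 = y'. Then x_1' = x_2 and x_2' = 25x_1.
A = [[0,1],[25,0]]; det(A-λI) = λ^2 - 25.
Eigenvalues λ = 5, -5 with eigenvectors (1,5), (1,-5).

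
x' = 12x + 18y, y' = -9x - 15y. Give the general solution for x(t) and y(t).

x(t) = -c_1e^(-6t) - 2c_2e^(3t), y(t) = c_1e^(-6t) + c_2e^(3t)

Coefficient matrix A = [[12, 18], [-9, -15]].
Characteristic polynomial det(A - λI) = λ^2 + 3λ - 18 = 0.
Eigenvalues λ = -6, 3.
For λ=-6: (A-λI) row 1 is [18, 18], so an eigenvector is (-1, 1).
For λ=3: (A-λI) row 1 is [9, 18], so an eigenvector is (-2, 1).
General solution: c_1e^(-6t)(-1,1) + c_2e^(3t)(-2,1).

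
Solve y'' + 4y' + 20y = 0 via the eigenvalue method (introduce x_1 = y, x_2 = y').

Let x_1 = y, x_2 = y'. Then x_1' = x_2 and x_2' = -20x_1 - 4x_2.
A = [[0,1],[-20,-4]]; det(A-λI) = λ^2 + 4λ + 20.
Eigenvalues λ = -2 ± 4i.

y(t) = c_1e^(-2t)cos(4t) + c_2e^(-2t)sin(4t)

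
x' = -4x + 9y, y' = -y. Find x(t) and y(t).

Coefficient matrix A = [[-4, 9], [0, -1]].
Characteristic polynomial det(A - λI) = λ^2 + 5λ + 4 = 0.
Eigenvalues λ = -1, -4.
For λ=-1: (A-λI) row 1 is [-3, 9], so an eigenvector is (3, 1).
For λ=-4: (A-λI) row 1 is [0, 9], so an eigenvector is (-1, 0).
General solution: c_1e^(-t)(3,1) + c_2e^(-4t)(-1,0).

x(t) = 3c_1e^(-t) - c_2e^(-4t), y(t) = c_1e^(-t)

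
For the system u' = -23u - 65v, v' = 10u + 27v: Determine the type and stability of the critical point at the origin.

unstable spiral

A = [[-23,-65],[10,27]]; det(A-λI) = λ^2 - 4λ + 29.
λ = 2 ± 5i: positive real part.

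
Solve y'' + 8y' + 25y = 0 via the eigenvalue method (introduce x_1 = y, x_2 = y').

Let x_1 = y, x_2 = y'. Then x_1' = x_2 and x_2' = -25x_1 - 8x_2.
A = [[0,1],[-25,-8]]; det(A-λI) = λ^2 + 8λ + 25.
Eigenvalues λ = -4 ± 3i.

y(t) = C_1e^(-4t)cos(3t) + C_2e^(-4t)sin(3t)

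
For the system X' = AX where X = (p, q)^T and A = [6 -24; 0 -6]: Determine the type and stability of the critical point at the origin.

saddle

A = [[6,-24],[0,-6]]; det(A-λI) = λ^2 - 36.
λ = -6, 6: opposite signs.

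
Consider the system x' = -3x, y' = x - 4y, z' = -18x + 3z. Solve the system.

Coefficient matrix A = [[-3, 0, 0], [1, -4, 0], [-18, 0, 3]].
det(A - λI) = 0 gives eigenvalues λ = -3, -4, 3.
For λ=-3: eigenvector (1,1,3).
For λ=-4: eigenvector (0,1,0).
For λ=3: eigenvector (0,0,1).
General solution: K_1e^(-3t)(1,1,3) + K_2e^(-4t)(0,1,0) + K_3e^(3t)(0,0,1).

x(t) = K_1e^(-3t), y(t) = K_1e^(-3t) + K_2e^(-4t), z(t) = 3K_1e^(-3t) + K_3e^(3t)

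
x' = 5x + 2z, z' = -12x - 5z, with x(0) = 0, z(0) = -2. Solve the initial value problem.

Coefficient matrix A = [[5, 2], [-12, -5]].
Characteristic polynomial det(A - λI) = λ^2 - 1 = 0.
Eigenvalues λ = -1, 1.
For λ=-1: (A-λI) row 1 is [6, 2], so an eigenvector is (1, -3).
For λ=1: (A-λI) row 1 is [4, 2], so an eigenvector is (-1, 2).
General solution: C_1e^(-t)(1,-3) + C_2e^(t)(-1,2).
Applying x(0)=0, z(0)=-2 gives C_1=2, C_2=2.

x(t) = -2e^(t) + 2e^(-t), z(t) = 4e^(t) - 6e^(-t)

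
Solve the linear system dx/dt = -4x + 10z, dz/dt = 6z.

Coefficient matrix A = [[-4, 10], [0, 6]].
Characteristic polynomial det(A - λI) = λ^2 - 2λ - 24 = 0.
Eigenvalues λ = 6, -4.
For λ=6: (A-λI) row 1 is [-10, 10], so an eigenvector is (1, 1).
For λ=-4: (A-λI) row 1 is [0, 10], so an eigenvector is (-1, 0).
General solution: c_1e^(6t)(1,1) + c_2e^(-4t)(-1,0).

x(t) = c_1e^(6t) - c_2e^(-4t), z(t) = c_1e^(6t)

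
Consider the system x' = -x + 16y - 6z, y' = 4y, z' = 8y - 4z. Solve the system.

x(t) = K_1e^(-t) + 2K_2e^(-4t) + 2K_3e^(4t), y(t) = K_3e^(4t), z(t) = K_2e^(-4t) + K_3e^(4t)

Coefficient matrix A = [[-1, 16, -6], [0, 4, 0], [0, 8, -4]].
det(A - λI) = 0 gives eigenvalues λ = -1, -4, 4.
For λ=-1: eigenvector (1,0,0).
For λ=-4: eigenvector (2,0,1).
For λ=4: eigenvector (2,1,1).
General solution: K_1e^(-t)(1,0,0) + K_2e^(-4t)(2,0,1) + K_3e^(4t)(2,1,1).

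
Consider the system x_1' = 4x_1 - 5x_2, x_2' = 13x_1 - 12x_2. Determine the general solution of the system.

Coefficient matrix A = [[4, -5], [13, -12]].
Characteristic polynomial det(A - λI) = λ^2 + 8λ + 17 = 0.
Eigenvalues λ = -4 ± i (complex conjugate pair).
For λ=-4+i: an eigenvector is (1,2) - i(-2,-3) = (1 + 2i, 2 + 3i).
A real fundamental pair from Re and Im of e^((-4+i)t)v: X_1 = e^(-4t)(cos(t)·(1,2) + sin(t)·(-2,-3)), X_2 = e^(-4t)(sin(t)·(1,2) - cos(t)·(-2,-3)).
General solution: c_1X_1 + c_2X_2.

x_1(t) = -2c_1e^(-4t)sin(t) + c_1e^(-4t)cos(t) + c_2e^(-4t)sin(t) + 2c_2e^(-4t)cos(t), x_2(t) = -3c_1e^(-4t)sin(t) + 2c_1e^(-4t)cos(t) + 2c_2e^(-4t)sin(t) + 3c_2e^(-4t)cos(t)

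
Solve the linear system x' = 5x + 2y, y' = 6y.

x(t) = 2c_1e^(6t) + c_2e^(5t), y(t) = c_1e^(6t)

Coefficient matrix A = [[5, 2], [0, 6]].
Characteristic polynomial det(A - λI) = λ^2 - 11λ + 30 = 0.
Eigenvalues λ = 6, 5.
For λ=6: (A-λI) row 1 is [-1, 2], so an eigenvector is (2, 1).
For λ=5: (A-λI) row 1 is [0, 2], so an eigenvector is (1, 0).
General solution: c_1e^(6t)(2,1) + c_2e^(5t)(1,0).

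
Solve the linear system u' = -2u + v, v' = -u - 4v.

Coefficient matrix A = [[-2, 1], [-1, -4]].
Characteristic polynomial det(A - λI) = λ^2 + 6λ + 9 = 0.
Single eigenvalue λ = -3 with algebraic multiplicity 2.
Eigenvector v = (-1,1); generalized eigenvector w with (A-λI)w=v is (-2,1).
General solution: e^(-3t)[C_1·v + C_2·(t·v + w)].

u(t) = -C_1e^(-3t) - C_2te^(-3t) - 2C_2e^(-3t), v(t) = C_1e^(-3t) + C_2te^(-3t) + C_2e^(-3t)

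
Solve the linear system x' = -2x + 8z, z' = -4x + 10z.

Coefficient matrix A = [[-2, 8], [-4, 10]].
Characteristic polynomial det(A - λI) = λ^2 - 8λ + 12 = 0.
Eigenvalues λ = 2, 6.
For λ=2: (A-λI) row 1 is [-4, 8], so an eigenvector is (2, 1).
For λ=6: (A-λI) row 1 is [-8, 8], so an eigenvector is (1, 1).
General solution: K_1e^(2t)(2,1) + K_2e^(6t)(1,1).

x(t) = 2K_1e^(2t) + K_2e^(6t), z(t) = K_1e^(2t) + K_2e^(6t)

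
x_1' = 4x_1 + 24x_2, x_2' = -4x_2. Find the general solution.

x_1(t) = -C_1e^(4t) + 3C_2e^(-4t), x_2(t) = -C_2e^(-4t)

Coefficient matrix A = [[4, 24], [0, -4]].
Characteristic polynomial det(A - λI) = λ^2 - 16 = 0.
Eigenvalues λ = 4, -4.
For λ=4: (A-λI) row 1 is [0, 24], so an eigenvector is (-1, 0).
For λ=-4: (A-λI) row 1 is [8, 24], so an eigenvector is (3, -1).
General solution: C_1e^(4t)(-1,0) + C_2e^(-4t)(3,-1).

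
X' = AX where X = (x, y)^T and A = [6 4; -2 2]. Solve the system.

x(t) = -K_1e^(4t)sin(2t) + K_1e^(4t)cos(2t) + K_2e^(4t)sin(2t) + K_2e^(4t)cos(2t), y(t) = -K_1e^(4t)cos(2t) - K_2e^(4t)sin(2t)

Coefficient matrix A = [[6, 4], [-2, 2]].
Characteristic polynomial det(A - λI) = λ^2 - 8λ + 20 = 0.
Eigenvalues λ = 4 ± 2i (complex conjugate pair).
For λ=4+2i: an eigenvector is (1,-1) - i(-1,0) = (1 + i, -1).
A real fundamental pair from Re and Im of e^((4+2i)t)v: X_1 = e^(4t)(cos(2t)·(1,-1) + sin(2t)·(-1,0)), X_2 = e^(4t)(sin(2t)·(1,-1) - cos(2t)·(-1,0)).
General solution: K_1X_1 + K_2X_2.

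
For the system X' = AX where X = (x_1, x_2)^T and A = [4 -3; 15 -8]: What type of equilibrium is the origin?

stable spiral

A = [[4,-3],[15,-8]]; det(A-λI) = λ^2 + 4λ + 13.
λ = -2 ± 3i: negative real part.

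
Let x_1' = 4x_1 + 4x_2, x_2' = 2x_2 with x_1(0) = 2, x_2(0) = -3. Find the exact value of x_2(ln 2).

-12

A = [[4,4],[0,2]]; eigenvalues λ = 4, 2.
Eigenvectors: (1,0) for λ=4, (2,-1) for λ=2.
From the initial condition, c_1 = -4, c_2 = 3.
x_2(ln 2) = (-4)(2^4)(0) + (3)(2^2)(-1) = -12.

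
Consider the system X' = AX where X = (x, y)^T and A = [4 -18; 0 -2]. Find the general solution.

x(t) = -3C_1e^(-2t) + C_2e^(4t), y(t) = -C_1e^(-2t)

Coefficient matrix A = [[4, -18], [0, -2]].
Characteristic polynomial det(A - λI) = λ^2 - 2λ - 8 = 0.
Eigenvalues λ = -2, 4.
For λ=-2: (A-λI) row 1 is [6, -18], so an eigenvector is (-3, -1).
For λ=4: (A-λI) row 1 is [0, -18], so an eigenvector is (1, 0).
General solution: C_1e^(-2t)(-3,-1) + C_2e^(4t)(1,0).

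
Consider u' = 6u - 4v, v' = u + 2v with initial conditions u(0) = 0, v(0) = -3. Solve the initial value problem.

Coefficient matrix A = [[6, -4], [1, 2]].
Characteristic polynomial det(A - λI) = λ^2 - 8λ + 16 = 0.
Single eigenvalue λ = 4 with algebraic multiplicity 2.
Eigenvector v = (2,1); generalized eigenvector w with (A-λI)w=v is (1,0).
General solution: e^(4t)[C_1·v + C_2·(t·v + w)].
Applying u(0)=0, v(0)=-3 gives C_1=-3, C_2=6.

u(t) = 12te^(4t), v(t) = 6te^(4t) - 3e^(4t)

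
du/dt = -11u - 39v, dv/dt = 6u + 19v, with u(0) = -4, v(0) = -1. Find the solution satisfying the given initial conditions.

Coefficient matrix A = [[-11, -39], [6, 19]].
Characteristic polynomial det(A - λI) = λ^2 - 8λ + 25 = 0.
Eigenvalues λ = 4 ± 3i (complex conjugate pair).
For λ=4+3i: an eigenvector is (3,-1) - i(-2,1) = (3 + 2i, -1 - i).
A real fundamental pair from Re and Im of e^((4+3i)t)v: X_1 = e^(4t)(cos(3t)·(3,-1) + sin(3t)·(-2,1)), X_2 = e^(4t)(sin(3t)·(3,-1) - cos(3t)·(-2,1)).
General solution: K_1X_1 + K_2X_2.
Applying u(0)=-4, v(0)=-1 gives K_1=-6, K_2=7.

u(t) = 33e^(4t)sin(3t) - 4e^(4t)cos(3t), v(t) = -13e^(4t)sin(3t) - e^(4t)cos(3t)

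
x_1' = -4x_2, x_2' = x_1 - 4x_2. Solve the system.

x_1(t) = -2C_1e^(-2t) - 2C_2te^(-2t) + C_2e^(-2t), x_2(t) = -C_1e^(-2t) - C_2te^(-2t) + C_2e^(-2t)

Coefficient matrix A = [[0, -4], [1, -4]].
Characteristic polynomial det(A - λI) = λ^2 + 4λ + 4 = 0.
Single eigenvalue λ = -2 with algebraic multiplicity 2.
Eigenvector v = (-2,-1); generalized eigenvector w with (A-λI)w=v is (1,1).
General solution: e^(-2t)[C_1·v + C_2·(t·v + w)].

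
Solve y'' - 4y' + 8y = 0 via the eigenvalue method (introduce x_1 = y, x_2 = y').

y(t) = C_1e^(2t)cos(2t) + C_2e^(2t)sin(2t)

Let x_1 = y, x_2 = y'. Then x_1' = x_2 and x_2' = -8x_1 + 4x_2.
A = [[0,1],[-8,4]]; det(A-λI) = λ^2 - 4λ + 8.
Eigenvalues λ = 2 ± 2i.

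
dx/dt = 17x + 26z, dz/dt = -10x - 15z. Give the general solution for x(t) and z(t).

x(t) = 2c_1e^(t)sin(2t) - 3c_1e^(t)cos(2t) - 3c_2e^(t)sin(2t) - 2c_2e^(t)cos(2t), z(t) = -c_1e^(t)sin(2t) + 2c_1e^(t)cos(2t) + 2c_2e^(t)sin(2t) + c_2e^(t)cos(2t)

Coefficient matrix A = [[17, 26], [-10, -15]].
Characteristic polynomial det(A - λI) = λ^2 - 2λ + 5 = 0.
Eigenvalues λ = 1 ± 2i (complex conjugate pair).
For λ=1+2i: an eigenvector is (-3,2) - i(2,-1) = (-3 - 2i, 2 + i).
A real fundamental pair from Re and Im of e^((1+2i)t)v: X_1 = e^(t)(cos(2t)·(-3,2) + sin(2t)·(2,-1)), X_2 = e^(t)(sin(2t)·(-3,2) - cos(2t)·(2,-1)).
General solution: c_1X_1 + c_2X_2.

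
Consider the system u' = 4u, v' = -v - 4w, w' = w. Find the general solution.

u(t) = c_1e^(4t), v(t) = c_2e^(-t) - 2c_3e^(t), w(t) = c_3e^(t)

Coefficient matrix A = [[4, 0, 0], [0, -1, -4], [0, 0, 1]].
det(A - λI) = 0 gives eigenvalues λ = 4, -1, 1.
For λ=4: eigenvector (1,0,0).
For λ=-1: eigenvector (0,1,0).
For λ=1: eigenvector (0,-2,1).
General solution: c_1e^(4t)(1,0,0) + c_2e^(-t)(0,1,0) + c_3e^(t)(0,-2,1).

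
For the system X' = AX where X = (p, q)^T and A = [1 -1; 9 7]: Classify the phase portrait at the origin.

unstable improper node

A = [[1,-1],[9,7]]; det(A-λI) = λ^2 - 8λ + 16.
repeated λ = 4 with a single eigenvector.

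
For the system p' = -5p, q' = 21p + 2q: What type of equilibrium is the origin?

A = [[-5,0],[21,2]]; det(A-λI) = λ^2 + 3λ - 10.
λ = -5, 2: opposite signs.

saddle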